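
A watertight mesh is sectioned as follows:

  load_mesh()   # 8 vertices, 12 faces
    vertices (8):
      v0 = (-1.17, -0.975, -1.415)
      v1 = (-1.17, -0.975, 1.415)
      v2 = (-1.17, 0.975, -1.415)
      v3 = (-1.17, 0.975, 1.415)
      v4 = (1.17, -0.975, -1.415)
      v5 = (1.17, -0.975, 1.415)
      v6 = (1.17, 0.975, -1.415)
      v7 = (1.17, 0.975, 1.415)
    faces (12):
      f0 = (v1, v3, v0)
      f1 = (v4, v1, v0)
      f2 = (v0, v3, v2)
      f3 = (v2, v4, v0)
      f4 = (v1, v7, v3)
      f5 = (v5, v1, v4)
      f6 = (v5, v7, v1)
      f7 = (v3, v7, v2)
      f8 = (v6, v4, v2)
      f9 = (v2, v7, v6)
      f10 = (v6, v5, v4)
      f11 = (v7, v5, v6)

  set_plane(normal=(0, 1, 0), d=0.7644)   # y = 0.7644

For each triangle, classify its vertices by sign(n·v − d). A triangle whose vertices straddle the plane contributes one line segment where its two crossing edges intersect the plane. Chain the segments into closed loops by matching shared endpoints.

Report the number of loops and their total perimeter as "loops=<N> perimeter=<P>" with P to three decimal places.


Straddling triangles (8 of 12):
  (v1,v3,v0) [-+-] → (-1.17, 0.7644, 1.415)–(-1.17, 0.7644, 1.10936)  len=0.3056
  (v0,v3,v2) [-++] → (-1.17, 0.7644, 1.10936)–(-1.17, 0.7644, -1.415)  len=2.5244
  (v2,v4,v0) [+--] → (-0.91728, 0.7644, -1.415)–(-1.17, 0.7644, -1.415)  len=0.2527
  (v1,v7,v3) [-++] → (0.91728, 0.7644, 1.415)–(-1.17, 0.7644, 1.415)  len=2.0873
  (v5,v7,v1) [-+-] → (1.17, 0.7644, 1.415)–(0.91728, 0.7644, 1.415)  len=0.2527
  (v6,v4,v2) [+-+] → (1.17, 0.7644, -1.415)–(-0.91728, 0.7644, -1.415)  len=2.0873
  (v6,v5,v4) [+--] → (1.17, 0.7644, -1.10936)–(1.17, 0.7644, -1.415)  len=0.3056
  (v7,v5,v6) [+-+] → (1.17, 0.7644, 1.415)–(1.17, 0.7644, -1.10936)  len=2.5244

Chained into 1 loop(s):
  loop 1: 8 segments, perimeter = 10.3400
Total perimeter = 10.340

loops=1 perimeter=10.340


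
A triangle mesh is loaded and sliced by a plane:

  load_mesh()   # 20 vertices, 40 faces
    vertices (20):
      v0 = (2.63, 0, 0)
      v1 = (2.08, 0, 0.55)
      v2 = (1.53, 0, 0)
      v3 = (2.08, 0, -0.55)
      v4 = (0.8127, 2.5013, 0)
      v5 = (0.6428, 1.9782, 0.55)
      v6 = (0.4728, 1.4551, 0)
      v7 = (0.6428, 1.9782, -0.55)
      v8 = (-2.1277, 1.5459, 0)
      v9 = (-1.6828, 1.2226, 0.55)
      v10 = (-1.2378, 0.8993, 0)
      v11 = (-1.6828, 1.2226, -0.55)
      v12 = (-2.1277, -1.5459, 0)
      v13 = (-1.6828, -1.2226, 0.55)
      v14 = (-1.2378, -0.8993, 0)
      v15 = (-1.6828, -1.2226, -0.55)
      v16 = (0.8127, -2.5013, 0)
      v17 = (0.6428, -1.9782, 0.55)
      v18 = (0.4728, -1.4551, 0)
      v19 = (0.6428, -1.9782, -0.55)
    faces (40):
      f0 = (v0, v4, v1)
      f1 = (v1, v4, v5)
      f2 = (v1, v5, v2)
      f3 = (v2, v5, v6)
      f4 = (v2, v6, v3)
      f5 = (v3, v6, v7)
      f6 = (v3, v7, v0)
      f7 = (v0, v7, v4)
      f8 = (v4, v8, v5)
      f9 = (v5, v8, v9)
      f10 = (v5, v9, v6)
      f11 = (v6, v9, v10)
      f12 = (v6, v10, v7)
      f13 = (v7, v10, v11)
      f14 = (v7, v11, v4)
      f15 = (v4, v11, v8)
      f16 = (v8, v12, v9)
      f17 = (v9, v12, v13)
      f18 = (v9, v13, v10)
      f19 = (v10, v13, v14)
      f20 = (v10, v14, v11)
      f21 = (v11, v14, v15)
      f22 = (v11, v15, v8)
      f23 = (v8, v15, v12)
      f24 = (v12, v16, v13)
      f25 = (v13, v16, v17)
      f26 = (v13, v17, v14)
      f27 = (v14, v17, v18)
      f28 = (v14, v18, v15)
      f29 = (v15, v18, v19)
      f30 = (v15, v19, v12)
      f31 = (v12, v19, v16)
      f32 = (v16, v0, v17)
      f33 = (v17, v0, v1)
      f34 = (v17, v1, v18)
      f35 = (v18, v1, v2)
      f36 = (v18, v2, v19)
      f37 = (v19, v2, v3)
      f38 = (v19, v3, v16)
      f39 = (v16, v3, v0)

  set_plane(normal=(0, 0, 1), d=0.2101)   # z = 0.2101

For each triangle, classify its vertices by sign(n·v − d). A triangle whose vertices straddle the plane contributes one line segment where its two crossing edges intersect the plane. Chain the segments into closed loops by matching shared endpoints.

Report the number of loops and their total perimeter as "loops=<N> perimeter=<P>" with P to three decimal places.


loops=2 perimeter=24.452

Straddling triangles (20 of 40):
  (v0,v4,v1) [--+] → (1.29681, 1.5458, 0.2101)–(2.4199, 0, 0.2101)  len=1.9107
  (v1,v4,v5) [+-+] → (1.29681, 1.5458, 0.2101)–(0.747798, 2.30148, 0.2101)  len=0.9341
  (v1,v5,v2) [++-] → (1.19109, 0.755672, 0.2101)–(1.7401, 0, 0.2101)  len=0.9341
  (v2,v5,v6) [-+-] → (1.19109, 0.755672, 0.2101)–(0.53774, 1.65492, 0.2101)  len=1.1115
  (v4,v8,v5) [--+] → (-1.06937, 1.71104, 0.2101)–(0.747798, 2.30148, 0.2101)  len=1.9107
  (v5,v8,v9) [+-+] → (-1.06937, 1.71104, 0.2101)–(-1.95775, 1.4224, 0.2101)  len=0.9341
  (v5,v9,v6) [++-] → (-0.350639, 1.36628, 0.2101)–(0.53774, 1.65492, 0.2101)  len=0.9341
  (v6,v9,v10) [-+-] → (-0.350639, 1.36628, 0.2101)–(-1.40779, 1.0228, 0.2101)  len=1.1116
  (v8,v12,v9) [--+] → (-1.95775, -0.488333, 0.2101)–(-1.95775, 1.4224, 0.2101)  len=1.9107
  (v9,v12,v13) [+-+] → (-1.95775, -0.488333, 0.2101)–(-1.95775, -1.4224, 0.2101)  len=0.9341
  (v9,v13,v10) [++-] → (-1.40779, 0.0887342, 0.2101)–(-1.40779, 1.0228, 0.2101)  len=0.9341
  (v10,v13,v14) [-+-] → (-1.40779, 0.0887342, 0.2101)–(-1.40779, -1.0228, 0.2101)  len=1.1115
  (v12,v16,v13) [--+] → (-0.140581, -2.01284, 0.2101)–(-1.95775, -1.4224, 0.2101)  len=1.9107
  (v13,v16,v17) [+-+] → (-0.140581, -2.01284, 0.2101)–(0.747798, -2.30148, 0.2101)  len=0.9341
  (v13,v17,v14) [++-] → (-0.519411, -1.31144, 0.2101)–(-1.40779, -1.0228, 0.2101)  len=0.9341
  (v14,v17,v18) [-+-] → (-0.519411, -1.31144, 0.2101)–(0.53774, -1.65492, 0.2101)  len=1.1116
  (v16,v0,v17) [--+] → (1.87089, -0.755672, 0.2101)–(0.747798, -2.30148, 0.2101)  len=1.9107
  (v17,v0,v1) [+-+] → (1.87089, -0.755672, 0.2101)–(2.4199, 0, 0.2101)  len=0.9341
  (v17,v1,v18) [++-] → (1.08675, -0.899252, 0.2101)–(0.53774, -1.65492, 0.2101)  len=0.9341
  (v18,v1,v2) [-+-] → (1.08675, -0.899252, 0.2101)–(1.7401, 0, 0.2101)  len=1.1115

Chained into 2 loop(s):
  loop 1: 10 segments, perimeter = 14.2239
  loop 2: 10 segments, perimeter = 10.2281
Total perimeter = 24.452


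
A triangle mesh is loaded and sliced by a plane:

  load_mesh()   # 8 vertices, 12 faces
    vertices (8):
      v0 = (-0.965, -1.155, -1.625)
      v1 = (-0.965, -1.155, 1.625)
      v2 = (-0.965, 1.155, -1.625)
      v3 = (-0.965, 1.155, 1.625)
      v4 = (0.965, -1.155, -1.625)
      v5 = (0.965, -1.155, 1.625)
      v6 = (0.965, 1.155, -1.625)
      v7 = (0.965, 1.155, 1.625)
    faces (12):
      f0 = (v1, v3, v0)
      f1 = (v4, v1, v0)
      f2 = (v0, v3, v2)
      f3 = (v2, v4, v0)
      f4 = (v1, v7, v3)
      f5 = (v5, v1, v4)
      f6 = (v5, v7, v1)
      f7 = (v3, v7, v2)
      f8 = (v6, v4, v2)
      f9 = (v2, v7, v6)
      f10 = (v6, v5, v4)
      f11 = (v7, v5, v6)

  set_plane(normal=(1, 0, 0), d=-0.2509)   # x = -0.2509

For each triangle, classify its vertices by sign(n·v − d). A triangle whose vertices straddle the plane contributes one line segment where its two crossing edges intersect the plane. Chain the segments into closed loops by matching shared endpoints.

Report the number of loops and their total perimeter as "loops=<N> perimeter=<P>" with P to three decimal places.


Straddling triangles (8 of 12):
  (v4,v1,v0) [+--] → (-0.2509, -1.155, 0.4225)–(-0.2509, -1.155, -1.625)  len=2.0475
  (v2,v4,v0) [-+-] → (-0.2509, 0.3003, -1.625)–(-0.2509, -1.155, -1.625)  len=1.4553
  (v1,v7,v3) [-+-] → (-0.2509, -0.3003, 1.625)–(-0.2509, 1.155, 1.625)  len=1.4553
  (v5,v1,v4) [+-+] → (-0.2509, -1.155, 1.625)–(-0.2509, -1.155, 0.4225)  len=1.2025
  (v5,v7,v1) [++-] → (-0.2509, -0.3003, 1.625)–(-0.2509, -1.155, 1.625)  len=0.8547
  (v3,v7,v2) [-+-] → (-0.2509, 1.155, 1.625)–(-0.2509, 1.155, -0.4225)  len=2.0475
  (v6,v4,v2) [++-] → (-0.2509, 0.3003, -1.625)–(-0.2509, 1.155, -1.625)  len=0.8547
  (v2,v7,v6) [-++] → (-0.2509, 1.155, -0.4225)–(-0.2509, 1.155, -1.625)  len=1.2025

Chained into 1 loop(s):
  loop 1: 8 segments, perimeter = 11.1200
Total perimeter = 11.120

loops=1 perimeter=11.120


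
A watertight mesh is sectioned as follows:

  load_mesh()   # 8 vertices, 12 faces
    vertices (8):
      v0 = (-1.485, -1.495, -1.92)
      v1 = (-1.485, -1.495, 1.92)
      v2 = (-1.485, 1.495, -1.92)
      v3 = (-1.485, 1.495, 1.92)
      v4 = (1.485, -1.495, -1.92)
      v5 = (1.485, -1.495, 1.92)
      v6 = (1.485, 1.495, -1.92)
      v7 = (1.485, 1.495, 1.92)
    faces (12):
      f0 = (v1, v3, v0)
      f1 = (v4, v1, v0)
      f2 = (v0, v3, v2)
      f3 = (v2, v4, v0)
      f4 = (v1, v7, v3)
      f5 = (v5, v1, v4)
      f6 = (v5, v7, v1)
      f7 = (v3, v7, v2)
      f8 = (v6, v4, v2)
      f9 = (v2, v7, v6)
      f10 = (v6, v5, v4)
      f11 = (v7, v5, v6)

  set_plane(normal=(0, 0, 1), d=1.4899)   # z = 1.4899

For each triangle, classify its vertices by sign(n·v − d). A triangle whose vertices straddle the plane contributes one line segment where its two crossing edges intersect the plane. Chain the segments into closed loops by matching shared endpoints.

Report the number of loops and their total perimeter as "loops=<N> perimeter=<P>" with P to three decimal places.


Straddling triangles (8 of 12):
  (v1,v3,v0) [++-] → (-1.485, 1.1601, 1.4899)–(-1.485, -1.495, 1.4899)  len=2.6551
  (v4,v1,v0) [-+-] → (-1.15234, -1.495, 1.4899)–(-1.485, -1.495, 1.4899)  len=0.3327
  (v0,v3,v2) [-+-] → (-1.485, 1.1601, 1.4899)–(-1.485, 1.495, 1.4899)  len=0.3349
  (v5,v1,v4) [++-] → (-1.15234, -1.495, 1.4899)–(1.485, -1.495, 1.4899)  len=2.6373
  (v3,v7,v2) [++-] → (1.15234, 1.495, 1.4899)–(-1.485, 1.495, 1.4899)  len=2.6373
  (v2,v7,v6) [-+-] → (1.15234, 1.495, 1.4899)–(1.485, 1.495, 1.4899)  len=0.3327
  (v6,v5,v4) [-+-] → (1.485, -1.1601, 1.4899)–(1.485, -1.495, 1.4899)  len=0.3349
  (v7,v5,v6) [++-] → (1.485, -1.1601, 1.4899)–(1.485, 1.495, 1.4899)  len=2.6551

Chained into 1 loop(s):
  loop 1: 8 segments, perimeter = 11.9200
Total perimeter = 11.920

loops=1 perimeter=11.920


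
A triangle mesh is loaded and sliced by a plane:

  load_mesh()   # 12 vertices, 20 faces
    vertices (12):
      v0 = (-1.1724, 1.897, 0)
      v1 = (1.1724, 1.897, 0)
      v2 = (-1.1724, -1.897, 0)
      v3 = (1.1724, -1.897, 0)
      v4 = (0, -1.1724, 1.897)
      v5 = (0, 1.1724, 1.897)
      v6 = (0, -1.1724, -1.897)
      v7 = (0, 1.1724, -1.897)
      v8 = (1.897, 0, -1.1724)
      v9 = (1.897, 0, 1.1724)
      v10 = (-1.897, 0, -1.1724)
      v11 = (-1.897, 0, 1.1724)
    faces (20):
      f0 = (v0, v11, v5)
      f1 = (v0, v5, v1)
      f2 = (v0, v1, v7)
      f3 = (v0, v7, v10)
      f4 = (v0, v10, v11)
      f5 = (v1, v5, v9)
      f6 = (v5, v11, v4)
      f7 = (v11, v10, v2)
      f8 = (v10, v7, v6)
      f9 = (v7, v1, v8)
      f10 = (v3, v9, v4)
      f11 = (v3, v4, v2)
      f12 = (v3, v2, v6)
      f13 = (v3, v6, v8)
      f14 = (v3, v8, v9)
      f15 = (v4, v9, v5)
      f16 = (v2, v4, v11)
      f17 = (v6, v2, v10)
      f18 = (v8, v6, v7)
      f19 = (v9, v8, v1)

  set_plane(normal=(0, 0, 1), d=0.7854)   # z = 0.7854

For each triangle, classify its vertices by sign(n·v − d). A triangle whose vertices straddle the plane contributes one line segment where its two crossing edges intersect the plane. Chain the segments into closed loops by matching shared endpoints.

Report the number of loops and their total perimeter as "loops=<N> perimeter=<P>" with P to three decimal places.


loops=1 perimeter=10.921

Straddling triangles (10 of 20):
  (v0,v11,v5) [-++] → (-1.65782, 0.626185, 0.7854)–(-0.687, 1.597, 0.7854)  len=1.3729
  (v0,v5,v1) [-+-] → (-0.687, 1.597, 0.7854)–(0.687, 1.597, 0.7854)  len=1.3740
  (v0,v10,v11) [--+] → (-1.897, 0, 0.7854)–(-1.65782, 0.626185, 0.7854)  len=0.6703
  (v1,v5,v9) [-++] → (0.687, 1.597, 0.7854)–(1.65782, 0.626185, 0.7854)  len=1.3729
  (v11,v10,v2) [+--] → (-1.897, 0, 0.7854)–(-1.65782, -0.626185, 0.7854)  len=0.6703
  (v3,v9,v4) [-++] → (1.65782, -0.626185, 0.7854)–(0.687, -1.597, 0.7854)  len=1.3729
  (v3,v4,v2) [-+-] → (0.687, -1.597, 0.7854)–(-0.687, -1.597, 0.7854)  len=1.3740
  (v3,v8,v9) [--+] → (1.897, 0, 0.7854)–(1.65782, -0.626185, 0.7854)  len=0.6703
  (v2,v4,v11) [-++] → (-0.687, -1.597, 0.7854)–(-1.65782, -0.626185, 0.7854)  len=1.3729
  (v9,v8,v1) [+--] → (1.897, 0, 0.7854)–(1.65782, 0.626185, 0.7854)  len=0.6703

Chained into 1 loop(s):
  loop 1: 10 segments, perimeter = 10.9210
Total perimeter = 10.921


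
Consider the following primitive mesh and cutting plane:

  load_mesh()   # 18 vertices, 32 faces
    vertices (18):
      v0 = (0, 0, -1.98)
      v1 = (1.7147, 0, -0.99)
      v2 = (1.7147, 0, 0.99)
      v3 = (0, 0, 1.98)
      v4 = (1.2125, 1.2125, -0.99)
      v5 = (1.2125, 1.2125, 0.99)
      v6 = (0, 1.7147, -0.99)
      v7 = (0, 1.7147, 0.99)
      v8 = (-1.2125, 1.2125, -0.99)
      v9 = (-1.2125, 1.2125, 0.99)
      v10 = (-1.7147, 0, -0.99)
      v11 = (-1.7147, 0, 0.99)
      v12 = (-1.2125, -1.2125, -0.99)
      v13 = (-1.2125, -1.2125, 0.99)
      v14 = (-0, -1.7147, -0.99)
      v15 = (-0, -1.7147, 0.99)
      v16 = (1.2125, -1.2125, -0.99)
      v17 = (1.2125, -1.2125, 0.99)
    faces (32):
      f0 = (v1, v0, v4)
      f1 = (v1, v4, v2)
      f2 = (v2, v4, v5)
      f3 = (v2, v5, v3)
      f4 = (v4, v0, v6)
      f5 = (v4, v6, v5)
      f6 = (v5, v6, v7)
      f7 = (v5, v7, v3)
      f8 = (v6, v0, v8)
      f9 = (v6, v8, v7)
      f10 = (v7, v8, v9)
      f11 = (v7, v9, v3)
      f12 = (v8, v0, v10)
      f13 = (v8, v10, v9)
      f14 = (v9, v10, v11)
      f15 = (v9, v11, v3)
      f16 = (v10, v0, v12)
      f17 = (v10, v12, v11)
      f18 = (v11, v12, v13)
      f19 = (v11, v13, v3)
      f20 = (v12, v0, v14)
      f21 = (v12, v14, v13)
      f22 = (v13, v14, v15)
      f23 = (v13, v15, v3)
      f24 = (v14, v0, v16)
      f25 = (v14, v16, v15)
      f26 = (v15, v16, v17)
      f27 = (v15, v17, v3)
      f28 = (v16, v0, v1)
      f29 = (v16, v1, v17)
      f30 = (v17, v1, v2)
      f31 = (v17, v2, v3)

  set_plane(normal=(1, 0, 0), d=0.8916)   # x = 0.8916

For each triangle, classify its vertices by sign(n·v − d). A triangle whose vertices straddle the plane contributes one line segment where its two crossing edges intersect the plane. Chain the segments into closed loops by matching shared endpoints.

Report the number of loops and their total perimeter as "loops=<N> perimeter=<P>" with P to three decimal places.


loops=1 perimeter=9.723

Straddling triangles (12 of 32):
  (v1,v0,v4) [+-+] → (0.8916, 0, -1.46523)–(0.8916, 0.8916, -1.25201)  len=0.9167
  (v2,v5,v3) [++-] → (0.8916, 0.8916, 1.25201)–(0.8916, 0, 1.46523)  len=0.9167
  (v4,v0,v6) [+--] → (0.8916, 0.8916, -1.25201)–(0.8916, 1.34541, -0.99)  len=0.5240
  (v4,v6,v5) [+-+] → (0.8916, 1.34541, -0.99)–(0.8916, 1.34541, 0.465974)  len=1.4560
  (v5,v6,v7) [+--] → (0.8916, 1.34541, 0.465974)–(0.8916, 1.34541, 0.99)  len=0.5240
  (v5,v7,v3) [+--] → (0.8916, 1.34541, 0.99)–(0.8916, 0.8916, 1.25201)  len=0.5240
  (v14,v0,v16) [--+] → (0.8916, -0.8916, -1.25201)–(0.8916, -1.34541, -0.99)  len=0.5240
  (v14,v16,v15) [-+-] → (0.8916, -1.34541, -0.99)–(0.8916, -1.34541, -0.465974)  len=0.5240
  (v15,v16,v17) [-++] → (0.8916, -1.34541, -0.465974)–(0.8916, -1.34541, 0.99)  len=1.4560
  (v15,v17,v3) [-+-] → (0.8916, -1.34541, 0.99)–(0.8916, -0.8916, 1.25201)  len=0.5240
  (v16,v0,v1) [+-+] → (0.8916, -0.8916, -1.25201)–(0.8916, 0, -1.46523)  len=0.9167
  (v17,v2,v3) [++-] → (0.8916, 0, 1.46523)–(0.8916, -0.8916, 1.25201)  len=0.9167

Chained into 1 loop(s):
  loop 1: 12 segments, perimeter = 9.7230
Total perimeter = 9.723


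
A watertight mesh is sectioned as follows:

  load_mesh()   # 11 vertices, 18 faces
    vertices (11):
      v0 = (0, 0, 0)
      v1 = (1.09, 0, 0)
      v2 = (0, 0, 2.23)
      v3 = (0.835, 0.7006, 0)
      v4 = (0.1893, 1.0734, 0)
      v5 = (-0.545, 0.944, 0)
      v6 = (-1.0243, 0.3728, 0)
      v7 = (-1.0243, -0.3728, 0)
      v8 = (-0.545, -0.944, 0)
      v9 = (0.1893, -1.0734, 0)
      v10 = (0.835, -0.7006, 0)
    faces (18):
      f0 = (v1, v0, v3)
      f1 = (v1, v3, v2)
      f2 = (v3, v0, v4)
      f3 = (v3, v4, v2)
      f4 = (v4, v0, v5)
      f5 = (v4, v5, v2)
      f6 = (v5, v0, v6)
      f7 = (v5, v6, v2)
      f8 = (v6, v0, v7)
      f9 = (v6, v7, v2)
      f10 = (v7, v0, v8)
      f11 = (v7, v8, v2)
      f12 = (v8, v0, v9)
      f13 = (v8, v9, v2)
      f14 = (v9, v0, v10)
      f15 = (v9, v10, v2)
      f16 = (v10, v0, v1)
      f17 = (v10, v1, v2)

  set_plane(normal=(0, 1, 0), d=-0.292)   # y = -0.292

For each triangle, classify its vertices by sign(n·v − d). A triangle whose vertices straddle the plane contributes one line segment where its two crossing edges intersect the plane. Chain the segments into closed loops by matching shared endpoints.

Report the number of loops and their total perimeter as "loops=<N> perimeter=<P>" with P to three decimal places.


Straddling triangles (10 of 18):
  (v6,v0,v7) [++-] → (-0.802295, -0.292, 0)–(-1.0243, -0.292, 0)  len=0.2220
  (v6,v7,v2) [+-+] → (-1.0243, -0.292, 0)–(-0.802295, -0.292, 0.483326)  len=0.5319
  (v7,v0,v8) [-+-] → (-0.802295, -0.292, 0)–(-0.168581, -0.292, 0)  len=0.6337
  (v7,v8,v2) [--+] → (-0.168581, -0.292, 1.54021)–(-0.802295, -0.292, 0.483326)  len=1.2323
  (v8,v0,v9) [-+-] → (-0.168581, -0.292, 0)–(0.0514958, -0.292, 0)  len=0.2201
  (v8,v9,v2) [--+] → (0.0514958, -0.292, 1.62337)–(-0.168581, -0.292, 1.54021)  len=0.2353
  (v9,v0,v10) [-+-] → (0.0514958, -0.292, 0)–(0.348016, -0.292, 0)  len=0.2965
  (v9,v10,v2) [--+] → (0.348016, -0.292, 1.30057)–(0.0514958, -0.292, 1.62337)  len=0.4383
  (v10,v0,v1) [-++] → (0.348016, -0.292, 0)–(0.98372, -0.292, 0)  len=0.6357
  (v10,v1,v2) [-++] → (0.98372, -0.292, 0)–(0.348016, -0.292, 1.30057)  len=1.4476

Chained into 1 loop(s):
  loop 1: 10 segments, perimeter = 5.8934
Total perimeter = 5.893

loops=1 perimeter=5.893


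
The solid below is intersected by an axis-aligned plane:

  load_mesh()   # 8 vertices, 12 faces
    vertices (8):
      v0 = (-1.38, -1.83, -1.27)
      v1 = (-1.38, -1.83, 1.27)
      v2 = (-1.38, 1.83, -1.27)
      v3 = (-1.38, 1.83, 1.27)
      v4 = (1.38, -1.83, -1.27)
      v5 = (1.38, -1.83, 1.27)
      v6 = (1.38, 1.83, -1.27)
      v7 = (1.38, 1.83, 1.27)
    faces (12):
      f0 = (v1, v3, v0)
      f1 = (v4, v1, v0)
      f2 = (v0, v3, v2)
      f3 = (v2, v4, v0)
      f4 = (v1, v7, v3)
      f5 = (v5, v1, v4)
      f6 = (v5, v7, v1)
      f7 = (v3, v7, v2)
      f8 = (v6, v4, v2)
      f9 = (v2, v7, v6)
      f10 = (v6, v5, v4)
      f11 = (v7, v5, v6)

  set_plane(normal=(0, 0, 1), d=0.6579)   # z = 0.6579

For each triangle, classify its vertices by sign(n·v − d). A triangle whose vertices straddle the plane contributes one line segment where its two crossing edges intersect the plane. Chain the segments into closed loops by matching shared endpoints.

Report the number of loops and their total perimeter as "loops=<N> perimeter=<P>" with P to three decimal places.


loops=1 perimeter=12.840

Straddling triangles (8 of 12):
  (v1,v3,v0) [++-] → (-1.38, 0.947998, 0.6579)–(-1.38, -1.83, 0.6579)  len=2.7780
  (v4,v1,v0) [-+-] → (-0.714883, -1.83, 0.6579)–(-1.38, -1.83, 0.6579)  len=0.6651
  (v0,v3,v2) [-+-] → (-1.38, 0.947998, 0.6579)–(-1.38, 1.83, 0.6579)  len=0.8820
  (v5,v1,v4) [++-] → (-0.714883, -1.83, 0.6579)–(1.38, -1.83, 0.6579)  len=2.0949
  (v3,v7,v2) [++-] → (0.714883, 1.83, 0.6579)–(-1.38, 1.83, 0.6579)  len=2.0949
  (v2,v7,v6) [-+-] → (0.714883, 1.83, 0.6579)–(1.38, 1.83, 0.6579)  len=0.6651
  (v6,v5,v4) [-+-] → (1.38, -0.947998, 0.6579)–(1.38, -1.83, 0.6579)  len=0.8820
  (v7,v5,v6) [++-] → (1.38, -0.947998, 0.6579)–(1.38, 1.83, 0.6579)  len=2.7780

Chained into 1 loop(s):
  loop 1: 8 segments, perimeter = 12.8400
Total perimeter = 12.840


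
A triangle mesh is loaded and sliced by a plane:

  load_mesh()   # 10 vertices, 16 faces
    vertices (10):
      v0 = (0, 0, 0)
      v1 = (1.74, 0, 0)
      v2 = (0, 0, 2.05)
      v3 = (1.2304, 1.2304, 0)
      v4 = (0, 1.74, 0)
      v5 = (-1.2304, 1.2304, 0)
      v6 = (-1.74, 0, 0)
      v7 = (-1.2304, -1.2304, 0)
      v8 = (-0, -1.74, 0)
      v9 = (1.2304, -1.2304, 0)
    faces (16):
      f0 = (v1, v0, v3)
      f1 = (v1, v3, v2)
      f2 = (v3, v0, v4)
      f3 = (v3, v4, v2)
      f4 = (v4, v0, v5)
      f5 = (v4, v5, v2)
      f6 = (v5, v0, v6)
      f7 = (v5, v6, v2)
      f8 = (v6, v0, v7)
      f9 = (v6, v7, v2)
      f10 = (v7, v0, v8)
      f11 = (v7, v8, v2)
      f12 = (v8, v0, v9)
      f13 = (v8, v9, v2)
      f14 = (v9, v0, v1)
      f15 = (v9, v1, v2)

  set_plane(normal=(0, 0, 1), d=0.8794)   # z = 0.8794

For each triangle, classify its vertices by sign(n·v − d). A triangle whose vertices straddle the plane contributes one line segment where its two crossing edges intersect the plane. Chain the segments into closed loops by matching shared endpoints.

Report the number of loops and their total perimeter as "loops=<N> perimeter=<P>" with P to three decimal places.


loops=1 perimeter=6.084

Straddling triangles (8 of 16):
  (v1,v3,v2) [--+] → (0.702588, 0.702588, 0.8794)–(0.993582, 0, 0.8794)  len=0.7605
  (v3,v4,v2) [--+] → (0, 0.993582, 0.8794)–(0.702588, 0.702588, 0.8794)  len=0.7605
  (v4,v5,v2) [--+] → (-0.702588, 0.702588, 0.8794)–(0, 0.993582, 0.8794)  len=0.7605
  (v5,v6,v2) [--+] → (-0.993582, 0, 0.8794)–(-0.702588, 0.702588, 0.8794)  len=0.7605
  (v6,v7,v2) [--+] → (-0.702588, -0.702588, 0.8794)–(-0.993582, 0, 0.8794)  len=0.7605
  (v7,v8,v2) [--+] → (0, -0.993582, 0.8794)–(-0.702588, -0.702588, 0.8794)  len=0.7605
  (v8,v9,v2) [--+] → (0.702588, -0.702588, 0.8794)–(0, -0.993582, 0.8794)  len=0.7605
  (v9,v1,v2) [--+] → (0.993582, 0, 0.8794)–(0.702588, -0.702588, 0.8794)  len=0.7605

Chained into 1 loop(s):
  loop 1: 8 segments, perimeter = 6.0837
Total perimeter = 6.084


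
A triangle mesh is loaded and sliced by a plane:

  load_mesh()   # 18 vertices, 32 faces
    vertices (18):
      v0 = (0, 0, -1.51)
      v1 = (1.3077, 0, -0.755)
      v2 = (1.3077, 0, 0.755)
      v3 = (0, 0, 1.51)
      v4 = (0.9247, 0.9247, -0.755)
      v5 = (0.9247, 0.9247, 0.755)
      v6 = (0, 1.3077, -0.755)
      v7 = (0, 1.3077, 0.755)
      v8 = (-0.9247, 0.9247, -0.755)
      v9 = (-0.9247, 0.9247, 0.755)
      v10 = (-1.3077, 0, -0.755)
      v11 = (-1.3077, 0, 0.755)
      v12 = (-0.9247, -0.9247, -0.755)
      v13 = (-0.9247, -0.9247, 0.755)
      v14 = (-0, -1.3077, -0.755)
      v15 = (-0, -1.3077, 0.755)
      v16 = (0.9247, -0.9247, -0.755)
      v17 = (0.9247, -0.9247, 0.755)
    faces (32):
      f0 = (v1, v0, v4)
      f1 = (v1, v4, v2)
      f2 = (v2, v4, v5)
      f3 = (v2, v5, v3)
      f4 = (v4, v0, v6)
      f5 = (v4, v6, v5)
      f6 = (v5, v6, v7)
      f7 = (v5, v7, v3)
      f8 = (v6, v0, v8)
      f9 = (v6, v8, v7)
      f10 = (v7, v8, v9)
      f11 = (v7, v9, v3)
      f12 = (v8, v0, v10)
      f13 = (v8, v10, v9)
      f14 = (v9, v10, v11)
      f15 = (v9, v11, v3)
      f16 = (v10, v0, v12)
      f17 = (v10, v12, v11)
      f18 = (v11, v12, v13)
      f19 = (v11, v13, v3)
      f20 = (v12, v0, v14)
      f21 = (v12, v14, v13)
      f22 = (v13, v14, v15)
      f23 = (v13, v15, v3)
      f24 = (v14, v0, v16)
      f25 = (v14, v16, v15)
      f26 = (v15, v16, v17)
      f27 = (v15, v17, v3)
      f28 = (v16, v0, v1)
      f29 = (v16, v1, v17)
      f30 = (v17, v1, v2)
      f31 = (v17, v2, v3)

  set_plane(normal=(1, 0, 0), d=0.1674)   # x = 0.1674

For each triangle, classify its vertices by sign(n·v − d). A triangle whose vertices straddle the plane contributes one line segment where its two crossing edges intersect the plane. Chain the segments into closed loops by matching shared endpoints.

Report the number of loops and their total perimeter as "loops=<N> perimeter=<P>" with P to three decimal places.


Straddling triangles (12 of 32):
  (v1,v0,v4) [+-+] → (0.1674, 0, -1.41335)–(0.1674, 0.1674, -1.37332)  len=0.1721
  (v2,v5,v3) [++-] → (0.1674, 0.1674, 1.37332)–(0.1674, 0, 1.41335)  len=0.1721
  (v4,v0,v6) [+--] → (0.1674, 0.1674, -1.37332)–(0.1674, 1.23836, -0.755)  len=1.2366
  (v4,v6,v5) [+-+] → (0.1674, 1.23836, -0.755)–(0.1674, 1.23836, -0.481642)  len=0.2734
  (v5,v6,v7) [+--] → (0.1674, 1.23836, -0.481642)–(0.1674, 1.23836, 0.755)  len=1.2366
  (v5,v7,v3) [+--] → (0.1674, 1.23836, 0.755)–(0.1674, 0.1674, 1.37332)  len=1.2366
  (v14,v0,v16) [--+] → (0.1674, -0.1674, -1.37332)–(0.1674, -1.23836, -0.755)  len=1.2366
  (v14,v16,v15) [-+-] → (0.1674, -1.23836, -0.755)–(0.1674, -1.23836, 0.481642)  len=1.2366
  (v15,v16,v17) [-++] → (0.1674, -1.23836, 0.481642)–(0.1674, -1.23836, 0.755)  len=0.2734
  (v15,v17,v3) [-+-] → (0.1674, -1.23836, 0.755)–(0.1674, -0.1674, 1.37332)  len=1.2366
  (v16,v0,v1) [+-+] → (0.1674, -0.1674, -1.37332)–(0.1674, 0, -1.41335)  len=0.1721
  (v17,v2,v3) [++-] → (0.1674, 0, 1.41335)–(0.1674, -0.1674, 1.37332)  len=0.1721

Chained into 1 loop(s):
  loop 1: 12 segments, perimeter = 8.6551
Total perimeter = 8.655

loops=1 perimeter=8.655


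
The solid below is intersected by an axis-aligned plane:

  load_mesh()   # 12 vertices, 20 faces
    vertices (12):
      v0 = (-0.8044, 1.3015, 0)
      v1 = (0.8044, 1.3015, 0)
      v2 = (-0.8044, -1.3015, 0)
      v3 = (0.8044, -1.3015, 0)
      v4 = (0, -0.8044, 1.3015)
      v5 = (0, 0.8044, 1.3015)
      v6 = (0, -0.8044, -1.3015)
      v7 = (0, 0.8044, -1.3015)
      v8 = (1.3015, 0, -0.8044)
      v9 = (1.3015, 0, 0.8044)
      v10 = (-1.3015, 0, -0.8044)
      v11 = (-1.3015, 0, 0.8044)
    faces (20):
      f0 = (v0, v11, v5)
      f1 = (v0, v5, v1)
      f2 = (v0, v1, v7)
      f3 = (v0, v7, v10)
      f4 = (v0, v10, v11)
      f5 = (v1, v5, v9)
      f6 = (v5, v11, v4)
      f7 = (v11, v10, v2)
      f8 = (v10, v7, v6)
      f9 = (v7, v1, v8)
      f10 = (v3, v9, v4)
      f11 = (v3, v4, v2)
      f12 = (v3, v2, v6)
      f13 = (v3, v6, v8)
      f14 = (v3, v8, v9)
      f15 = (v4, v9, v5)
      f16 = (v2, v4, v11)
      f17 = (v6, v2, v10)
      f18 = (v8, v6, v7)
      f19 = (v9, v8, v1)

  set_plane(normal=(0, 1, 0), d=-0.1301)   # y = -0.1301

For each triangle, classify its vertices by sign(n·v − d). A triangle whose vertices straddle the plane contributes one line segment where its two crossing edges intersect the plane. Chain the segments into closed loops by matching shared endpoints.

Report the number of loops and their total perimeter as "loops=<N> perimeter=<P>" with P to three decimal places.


Straddling triangles (10 of 20):
  (v5,v11,v4) [++-] → (-1.091, -0.1301, 0.884799)–(0, -0.1301, 1.3015)  len=1.1679
  (v11,v10,v2) [++-] → (-1.25181, -0.1301, -0.723991)–(-1.25181, -0.1301, 0.723991)  len=1.4480
  (v10,v7,v6) [++-] → (0, -0.1301, -1.3015)–(-1.091, -0.1301, -0.884799)  len=1.1679
  (v3,v9,v4) [-+-] → (1.25181, -0.1301, 0.723991)–(1.091, -0.1301, 0.884799)  len=0.2274
  (v3,v6,v8) [--+] → (1.091, -0.1301, -0.884799)–(1.25181, -0.1301, -0.723991)  len=0.2274
  (v3,v8,v9) [-++] → (1.25181, -0.1301, -0.723991)–(1.25181, -0.1301, 0.723991)  len=1.4480
  (v4,v9,v5) [-++] → (1.091, -0.1301, 0.884799)–(0, -0.1301, 1.3015)  len=1.1679
  (v2,v4,v11) [--+] → (-1.091, -0.1301, 0.884799)–(-1.25181, -0.1301, 0.723991)  len=0.2274
  (v6,v2,v10) [--+] → (-1.25181, -0.1301, -0.723991)–(-1.091, -0.1301, -0.884799)  len=0.2274
  (v8,v6,v7) [+-+] → (1.091, -0.1301, -0.884799)–(0, -0.1301, -1.3015)  len=1.1679

Chained into 1 loop(s):
  loop 1: 10 segments, perimeter = 8.4771
Total perimeter = 8.477

loops=1 perimeter=8.477


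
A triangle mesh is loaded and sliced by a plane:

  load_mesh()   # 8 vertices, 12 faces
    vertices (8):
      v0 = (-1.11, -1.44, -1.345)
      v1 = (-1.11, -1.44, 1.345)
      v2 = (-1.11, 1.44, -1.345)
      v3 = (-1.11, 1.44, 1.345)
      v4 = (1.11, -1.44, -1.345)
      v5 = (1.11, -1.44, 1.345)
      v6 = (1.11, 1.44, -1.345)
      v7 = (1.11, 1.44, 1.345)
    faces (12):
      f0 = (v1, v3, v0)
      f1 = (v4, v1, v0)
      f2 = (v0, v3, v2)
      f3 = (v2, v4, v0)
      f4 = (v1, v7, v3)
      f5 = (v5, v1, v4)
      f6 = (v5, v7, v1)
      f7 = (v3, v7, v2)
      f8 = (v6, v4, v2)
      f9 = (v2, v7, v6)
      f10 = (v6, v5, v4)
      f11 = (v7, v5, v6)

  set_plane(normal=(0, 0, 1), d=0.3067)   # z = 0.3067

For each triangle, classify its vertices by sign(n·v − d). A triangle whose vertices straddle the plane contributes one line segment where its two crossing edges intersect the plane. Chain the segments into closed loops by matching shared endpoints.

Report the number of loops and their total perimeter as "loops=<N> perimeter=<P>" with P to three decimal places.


Straddling triangles (8 of 12):
  (v1,v3,v0) [++-] → (-1.11, 0.328363, 0.3067)–(-1.11, -1.44, 0.3067)  len=1.7684
  (v4,v1,v0) [-+-] → (-0.253113, -1.44, 0.3067)–(-1.11, -1.44, 0.3067)  len=0.8569
  (v0,v3,v2) [-+-] → (-1.11, 0.328363, 0.3067)–(-1.11, 1.44, 0.3067)  len=1.1116
  (v5,v1,v4) [++-] → (-0.253113, -1.44, 0.3067)–(1.11, -1.44, 0.3067)  len=1.3631
  (v3,v7,v2) [++-] → (0.253113, 1.44, 0.3067)–(-1.11, 1.44, 0.3067)  len=1.3631
  (v2,v7,v6) [-+-] → (0.253113, 1.44, 0.3067)–(1.11, 1.44, 0.3067)  len=0.8569
  (v6,v5,v4) [-+-] → (1.11, -0.328363, 0.3067)–(1.11, -1.44, 0.3067)  len=1.1116
  (v7,v5,v6) [++-] → (1.11, -0.328363, 0.3067)–(1.11, 1.44, 0.3067)  len=1.7684

Chained into 1 loop(s):
  loop 1: 8 segments, perimeter = 10.2000
Total perimeter = 10.200

loops=1 perimeter=10.200


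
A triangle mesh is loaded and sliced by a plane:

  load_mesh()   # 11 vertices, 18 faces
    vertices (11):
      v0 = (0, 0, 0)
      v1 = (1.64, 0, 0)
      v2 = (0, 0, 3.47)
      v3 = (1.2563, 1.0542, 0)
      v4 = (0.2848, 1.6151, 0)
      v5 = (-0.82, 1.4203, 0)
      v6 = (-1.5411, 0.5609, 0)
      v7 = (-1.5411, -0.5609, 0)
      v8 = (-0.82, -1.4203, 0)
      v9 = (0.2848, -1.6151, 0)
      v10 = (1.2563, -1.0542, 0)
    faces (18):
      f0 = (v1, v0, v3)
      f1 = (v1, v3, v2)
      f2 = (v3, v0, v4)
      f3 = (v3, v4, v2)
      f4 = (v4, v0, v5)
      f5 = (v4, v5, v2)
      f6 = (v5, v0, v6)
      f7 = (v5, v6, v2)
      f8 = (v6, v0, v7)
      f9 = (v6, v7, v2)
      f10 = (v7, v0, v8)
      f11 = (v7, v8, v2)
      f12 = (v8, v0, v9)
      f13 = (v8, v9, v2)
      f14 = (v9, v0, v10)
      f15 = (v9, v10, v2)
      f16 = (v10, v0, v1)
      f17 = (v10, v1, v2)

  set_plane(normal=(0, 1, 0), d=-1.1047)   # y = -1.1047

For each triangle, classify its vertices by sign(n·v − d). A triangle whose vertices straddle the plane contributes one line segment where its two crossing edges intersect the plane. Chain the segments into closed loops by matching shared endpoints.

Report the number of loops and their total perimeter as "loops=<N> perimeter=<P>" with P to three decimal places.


loops=1 perimeter=5.506

Straddling triangles (6 of 18):
  (v7,v0,v8) [++-] → (-0.637791, -1.1047, 0)–(-1.08481, -1.1047, 0)  len=0.4470
  (v7,v8,v2) [+-+] → (-1.08481, -1.1047, 0)–(-0.637791, -1.1047, 0.771057)  len=0.8913
  (v8,v0,v9) [-+-] → (-0.637791, -1.1047, 0)–(0.194798, -1.1047, 0)  len=0.8326
  (v8,v9,v2) [--+] → (0.194798, -1.1047, 1.09658)–(-0.637791, -1.1047, 0.771057)  len=0.8940
  (v9,v0,v10) [-++] → (0.194798, -1.1047, 0)–(1.16883, -1.1047, 0)  len=0.9740
  (v9,v10,v2) [-++] → (1.16883, -1.1047, 0)–(0.194798, -1.1047, 1.09658)  len=1.4667

Chained into 1 loop(s):
  loop 1: 6 segments, perimeter = 5.5056
Total perimeter = 5.506


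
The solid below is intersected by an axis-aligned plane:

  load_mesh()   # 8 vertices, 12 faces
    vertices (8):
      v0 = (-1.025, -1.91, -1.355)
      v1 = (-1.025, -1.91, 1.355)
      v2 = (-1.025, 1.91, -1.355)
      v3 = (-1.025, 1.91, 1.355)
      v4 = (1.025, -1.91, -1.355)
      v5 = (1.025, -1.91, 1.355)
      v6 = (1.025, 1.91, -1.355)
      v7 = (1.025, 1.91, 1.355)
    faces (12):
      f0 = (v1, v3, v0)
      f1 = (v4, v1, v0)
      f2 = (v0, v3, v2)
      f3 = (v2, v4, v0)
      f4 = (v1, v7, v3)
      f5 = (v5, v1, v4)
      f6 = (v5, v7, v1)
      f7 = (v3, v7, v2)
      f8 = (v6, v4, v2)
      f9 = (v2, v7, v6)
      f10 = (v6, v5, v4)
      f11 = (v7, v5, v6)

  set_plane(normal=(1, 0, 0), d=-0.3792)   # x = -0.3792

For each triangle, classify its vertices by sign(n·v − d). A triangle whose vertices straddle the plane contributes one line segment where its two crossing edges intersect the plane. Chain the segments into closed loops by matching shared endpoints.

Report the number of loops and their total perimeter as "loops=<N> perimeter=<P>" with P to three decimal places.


Straddling triangles (8 of 12):
  (v4,v1,v0) [+--] → (-0.3792, -1.91, 0.501284)–(-0.3792, -1.91, -1.355)  len=1.8563
  (v2,v4,v0) [-+-] → (-0.3792, 0.706607, -1.355)–(-0.3792, -1.91, -1.355)  len=2.6166
  (v1,v7,v3) [-+-] → (-0.3792, -0.706607, 1.355)–(-0.3792, 1.91, 1.355)  len=2.6166
  (v5,v1,v4) [+-+] → (-0.3792, -1.91, 1.355)–(-0.3792, -1.91, 0.501284)  len=0.8537
  (v5,v7,v1) [++-] → (-0.3792, -0.706607, 1.355)–(-0.3792, -1.91, 1.355)  len=1.2034
  (v3,v7,v2) [-+-] → (-0.3792, 1.91, 1.355)–(-0.3792, 1.91, -0.501284)  len=1.8563
  (v6,v4,v2) [++-] → (-0.3792, 0.706607, -1.355)–(-0.3792, 1.91, -1.355)  len=1.2034
  (v2,v7,v6) [-++] → (-0.3792, 1.91, -0.501284)–(-0.3792, 1.91, -1.355)  len=0.8537

Chained into 1 loop(s):
  loop 1: 8 segments, perimeter = 13.0600
Total perimeter = 13.060

loops=1 perimeter=13.060


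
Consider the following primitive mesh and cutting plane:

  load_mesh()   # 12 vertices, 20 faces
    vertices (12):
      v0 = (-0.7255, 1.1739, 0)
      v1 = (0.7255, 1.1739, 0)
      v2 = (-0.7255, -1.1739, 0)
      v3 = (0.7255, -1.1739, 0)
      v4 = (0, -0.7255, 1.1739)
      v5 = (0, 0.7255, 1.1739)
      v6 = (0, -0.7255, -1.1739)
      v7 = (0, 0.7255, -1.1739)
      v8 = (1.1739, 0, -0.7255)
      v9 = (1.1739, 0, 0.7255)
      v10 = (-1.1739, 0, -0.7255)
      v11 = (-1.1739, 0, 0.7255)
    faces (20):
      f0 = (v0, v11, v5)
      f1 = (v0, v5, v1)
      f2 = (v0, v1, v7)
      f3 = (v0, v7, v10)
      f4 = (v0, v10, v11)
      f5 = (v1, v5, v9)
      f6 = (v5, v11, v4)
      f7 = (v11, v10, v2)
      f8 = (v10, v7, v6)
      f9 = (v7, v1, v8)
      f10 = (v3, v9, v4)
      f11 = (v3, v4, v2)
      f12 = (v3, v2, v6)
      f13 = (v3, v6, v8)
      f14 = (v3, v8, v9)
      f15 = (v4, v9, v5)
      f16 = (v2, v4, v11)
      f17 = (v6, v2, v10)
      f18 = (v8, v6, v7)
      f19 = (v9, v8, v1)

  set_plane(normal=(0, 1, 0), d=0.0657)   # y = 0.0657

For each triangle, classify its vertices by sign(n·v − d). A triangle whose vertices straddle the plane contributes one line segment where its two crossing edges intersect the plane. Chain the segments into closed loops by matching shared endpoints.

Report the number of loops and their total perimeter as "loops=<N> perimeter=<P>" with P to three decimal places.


loops=1 perimeter=7.770

Straddling triangles (10 of 20):
  (v0,v11,v5) [+-+] → (-1.1488, 0.0657, 0.684896)–(-1.06759, 0.0657, 0.766106)  len=0.1148
  (v0,v7,v10) [++-] → (-1.06759, 0.0657, -0.766106)–(-1.1488, 0.0657, -0.684896)  len=0.1148
  (v0,v10,v11) [+--] → (-1.1488, 0.0657, -0.684896)–(-1.1488, 0.0657, 0.684896)  len=1.3698
  (v1,v5,v9) [++-] → (1.06759, 0.0657, 0.766106)–(1.1488, 0.0657, 0.684896)  len=0.1148
  (v5,v11,v4) [+--] → (-1.06759, 0.0657, 0.766106)–(0, 0.0657, 1.1739)  len=1.1428
  (v10,v7,v6) [-+-] → (-1.06759, 0.0657, -0.766106)–(0, 0.0657, -1.1739)  len=1.1428
  (v7,v1,v8) [++-] → (1.1488, 0.0657, -0.684896)–(1.06759, 0.0657, -0.766106)  len=0.1148
  (v4,v9,v5) [--+] → (1.06759, 0.0657, 0.766106)–(0, 0.0657, 1.1739)  len=1.1428
  (v8,v6,v7) [--+] → (0, 0.0657, -1.1739)–(1.06759, 0.0657, -0.766106)  len=1.1428
  (v9,v8,v1) [--+] → (1.1488, 0.0657, -0.684896)–(1.1488, 0.0657, 0.684896)  len=1.3698

Chained into 1 loop(s):
  loop 1: 10 segments, perimeter = 7.7703
Total perimeter = 7.770


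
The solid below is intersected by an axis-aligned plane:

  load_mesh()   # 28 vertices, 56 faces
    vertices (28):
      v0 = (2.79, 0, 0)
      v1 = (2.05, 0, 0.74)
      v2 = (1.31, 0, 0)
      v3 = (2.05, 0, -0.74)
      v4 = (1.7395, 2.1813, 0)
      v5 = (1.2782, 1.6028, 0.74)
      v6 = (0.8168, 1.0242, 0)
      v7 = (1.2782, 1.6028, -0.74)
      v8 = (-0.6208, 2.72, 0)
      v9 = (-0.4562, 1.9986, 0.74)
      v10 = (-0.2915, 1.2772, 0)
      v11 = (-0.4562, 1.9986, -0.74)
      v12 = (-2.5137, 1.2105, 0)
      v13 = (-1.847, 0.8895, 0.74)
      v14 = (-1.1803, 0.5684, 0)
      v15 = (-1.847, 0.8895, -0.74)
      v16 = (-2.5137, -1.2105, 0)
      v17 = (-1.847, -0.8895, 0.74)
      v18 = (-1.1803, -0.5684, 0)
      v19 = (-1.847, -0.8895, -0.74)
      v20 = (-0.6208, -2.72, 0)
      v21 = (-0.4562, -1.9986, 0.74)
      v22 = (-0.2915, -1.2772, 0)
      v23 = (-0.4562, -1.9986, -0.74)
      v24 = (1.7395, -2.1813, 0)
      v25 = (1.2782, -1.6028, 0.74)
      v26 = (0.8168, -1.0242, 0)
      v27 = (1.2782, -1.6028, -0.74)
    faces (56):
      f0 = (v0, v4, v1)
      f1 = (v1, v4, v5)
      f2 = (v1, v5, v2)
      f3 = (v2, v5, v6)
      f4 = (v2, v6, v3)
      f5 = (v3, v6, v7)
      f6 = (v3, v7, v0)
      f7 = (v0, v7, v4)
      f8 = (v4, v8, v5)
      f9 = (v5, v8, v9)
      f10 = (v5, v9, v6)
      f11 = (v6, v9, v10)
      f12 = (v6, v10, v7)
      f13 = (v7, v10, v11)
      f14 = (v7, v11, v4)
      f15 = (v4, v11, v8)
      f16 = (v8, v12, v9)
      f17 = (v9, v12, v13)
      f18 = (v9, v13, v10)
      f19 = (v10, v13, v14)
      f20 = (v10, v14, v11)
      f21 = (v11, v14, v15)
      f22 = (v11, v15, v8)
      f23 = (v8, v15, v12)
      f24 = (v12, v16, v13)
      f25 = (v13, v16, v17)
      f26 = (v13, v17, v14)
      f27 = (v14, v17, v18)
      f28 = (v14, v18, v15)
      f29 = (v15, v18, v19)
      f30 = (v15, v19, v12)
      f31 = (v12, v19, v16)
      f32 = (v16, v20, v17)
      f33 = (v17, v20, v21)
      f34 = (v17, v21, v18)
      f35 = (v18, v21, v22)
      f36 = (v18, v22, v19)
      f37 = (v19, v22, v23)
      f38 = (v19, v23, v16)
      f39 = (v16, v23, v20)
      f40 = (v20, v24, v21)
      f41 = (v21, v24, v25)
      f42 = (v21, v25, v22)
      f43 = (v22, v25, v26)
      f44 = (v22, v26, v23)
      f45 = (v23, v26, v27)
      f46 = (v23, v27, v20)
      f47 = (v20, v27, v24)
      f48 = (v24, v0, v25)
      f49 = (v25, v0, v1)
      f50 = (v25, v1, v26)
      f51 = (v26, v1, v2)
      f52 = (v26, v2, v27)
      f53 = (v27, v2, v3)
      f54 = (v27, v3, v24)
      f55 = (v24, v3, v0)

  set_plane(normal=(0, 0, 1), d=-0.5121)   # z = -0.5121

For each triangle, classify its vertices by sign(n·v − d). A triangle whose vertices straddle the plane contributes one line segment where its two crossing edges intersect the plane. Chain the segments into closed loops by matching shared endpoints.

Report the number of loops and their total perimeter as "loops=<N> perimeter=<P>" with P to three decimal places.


loops=2 perimeter=24.905

Straddling triangles (28 of 56):
  (v2,v6,v3) [++-] → (1.67021, 0.315426, -0.5121)–(1.8221, 0, -0.5121)  len=0.3501
  (v3,v6,v7) [-+-] → (1.67021, 0.315426, -0.5121)–(1.1361, 1.42461, -0.5121)  len=1.2311
  (v3,v7,v0) [--+] → (1.74379, 1.10918, -0.5121)–(2.2779, 0, -0.5121)  len=1.2311
  (v0,v7,v4) [+-+] → (1.74379, 1.10918, -0.5121)–(1.42027, 1.78096, -0.5121)  len=0.7456
  (v6,v10,v7) [++-] → (0.794775, 1.50252, -0.5121)–(1.1361, 1.42461, -0.5121)  len=0.3501
  (v7,v10,v11) [-+-] → (0.794775, 1.50252, -0.5121)–(-0.405477, 1.77643, -0.5121)  len=1.2311
  (v7,v11,v4) [--+] → (0.220016, 2.05487, -0.5121)–(1.42027, 1.78096, -0.5121)  len=1.2311
  (v4,v11,v8) [+-+] → (0.220016, 2.05487, -0.5121)–(-0.506892, 2.22077, -0.5121)  len=0.7456
  (v10,v14,v11) [++-] → (-0.679203, 1.55814, -0.5121)–(-0.405477, 1.77643, -0.5121)  len=0.3501
  (v11,v14,v15) [-+-] → (-0.679203, 1.55814, -0.5121)–(-1.64167, 0.79061, -0.5121)  len=1.2310
  (v11,v15,v8) [--+] → (-1.46936, 1.45324, -0.5121)–(-0.506892, 2.22077, -0.5121)  len=1.2310
  (v8,v15,v12) [+-+] → (-1.46936, 1.45324, -0.5121)–(-2.05233, 0.988359, -0.5121)  len=0.7456
  (v14,v18,v15) [++-] → (-1.64167, 0.440506, -0.5121)–(-1.64167, 0.79061, -0.5121)  len=0.3501
  (v15,v18,v19) [-+-] → (-1.64167, 0.440506, -0.5121)–(-1.64167, -0.79061, -0.5121)  len=1.2311
  (v15,v19,v12) [--+] → (-2.05233, -0.242757, -0.5121)–(-2.05233, 0.988359, -0.5121)  len=1.2311
  (v12,v19,v16) [+-+] → (-2.05233, -0.242757, -0.5121)–(-2.05233, -0.988359, -0.5121)  len=0.7456
  (v18,v22,v19) [++-] → (-1.36795, -1.0089, -0.5121)–(-1.64167, -0.79061, -0.5121)  len=0.3501
  (v19,v22,v23) [-+-] → (-1.36795, -1.0089, -0.5121)–(-0.405477, -1.77643, -0.5121)  len=1.2310
  (v19,v23,v16) [--+] → (-1.08985, -1.75589, -0.5121)–(-2.05233, -0.988359, -0.5121)  len=1.2310
  (v16,v23,v20) [+-+] → (-1.08985, -1.75589, -0.5121)–(-0.506892, -2.22077, -0.5121)  len=0.7456
  (v22,v26,v23) [++-] → (-0.0641504, -1.69851, -0.5121)–(-0.405477, -1.77643, -0.5121)  len=0.3501
  (v23,v26,v27) [-+-] → (-0.0641504, -1.69851, -0.5121)–(1.1361, -1.42461, -0.5121)  len=1.2311
  (v23,v27,v20) [--+] → (0.693359, -1.94687, -0.5121)–(-0.506892, -2.22077, -0.5121)  len=1.2311
  (v20,v27,v24) [+-+] → (0.693359, -1.94687, -0.5121)–(1.42027, -1.78096, -0.5121)  len=0.7456
  (v26,v2,v27) [++-] → (1.28799, -1.10918, -0.5121)–(1.1361, -1.42461, -0.5121)  len=0.3501
  (v27,v2,v3) [-+-] → (1.28799, -1.10918, -0.5121)–(1.8221, 0, -0.5121)  len=1.2311
  (v27,v3,v24) [--+] → (1.95437, -0.671781, -0.5121)–(1.42027, -1.78096, -0.5121)  len=1.2311
  (v24,v3,v0) [+-+] → (1.95437, -0.671781, -0.5121)–(2.2779, 0, -0.5121)  len=0.7456

Chained into 2 loop(s):
  loop 1: 14 segments, perimeter = 11.0683
  loop 2: 14 segments, perimeter = 13.8369
Total perimeter = 24.905
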